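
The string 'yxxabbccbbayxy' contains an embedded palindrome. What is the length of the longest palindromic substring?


Scanning 'yxxabbccbbayxy' for palindromic substrings.
Substring at positions 3-10: 'abbccbba'.
Check: reverse('abbccbba') = 'abbccbba' -> palindrome confirmed.
Neighbouring characters ('x' / 'y') break symmetry, so it cannot extend further.
No longer palindromic substring exists; longest length = 8

8


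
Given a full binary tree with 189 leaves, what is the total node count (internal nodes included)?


Leaf nodes (terminals): 189
Internal nodes = n - 1 = 189 - 1 = 188
Total = leaves + internal = 189 + 188 = 377

377


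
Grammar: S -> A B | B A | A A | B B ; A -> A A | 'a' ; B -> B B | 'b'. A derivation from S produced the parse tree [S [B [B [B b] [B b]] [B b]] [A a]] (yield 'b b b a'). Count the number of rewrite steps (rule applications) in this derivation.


Every bracketed nonterminal node [X ...] in the tree is produced by exactly one rule application.
Reading the tree off as a leftmost derivation:
  Step 1: S  =>  B A   (applied S -> B A)
  Step 2: B A  =>  B B A   (applied B -> B B)
  Step 3: B B A  =>  B B B A   (applied B -> B B)
  Step 4: B B B A  =>  b B B A   (applied B -> b)
  Step 5: b B B A  =>  b b B A   (applied B -> b)
  Step 6: b b B A  =>  b b b A   (applied B -> b)
  Step 7: b b b A  =>  b b b a   (applied A -> a)
Final yield: b b b a
Total rewrite steps: 7

7


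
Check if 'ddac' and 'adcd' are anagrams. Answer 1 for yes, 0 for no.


Sort characters of 'ddac': 'acdd'
Sort characters of 'adcd': 'acdd'
Sorted forms match -> they ARE anagrams
Result: 1

1


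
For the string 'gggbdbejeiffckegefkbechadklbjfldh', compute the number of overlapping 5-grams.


String 'gggbdbejeiffckegefkbechadklbjfldh' has length L = 33.
Number of overlapping n-grams = L - n + 1
Substituting: 33 - 5 + 1 = 29

29


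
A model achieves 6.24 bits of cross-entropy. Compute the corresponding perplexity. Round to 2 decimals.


Perplexity formula: PP = 2^H
H = 6.24
PP = 2^6.24
Decompose: 2^6.24 = 2^6 * 2^0.24
2^6 = 64, 2^0.24 ~ 1.1809927
PP ~ 64 * 1.1809927 = 75.5835328
Rounded to 2 decimals: 75.58

75.58


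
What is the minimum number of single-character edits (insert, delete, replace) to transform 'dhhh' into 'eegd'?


Building DP table for s1='dhhh' (len 4) and s2='eegd' (len 4):
       e  e  g  d
    0  1  2  3  4
  d 1  1  2  3  3
  h 2  2  2  3  4
  h 3  3  3  3  4
  h 4  4  4  4  4
Edit distance = dp[4][4] = 4

4


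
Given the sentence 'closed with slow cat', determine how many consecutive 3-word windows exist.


Word trigrams from [4] words:
  Trigram 1: (closed with slow)
  Trigram 2: (with slow cat)
Total word trigrams: 4 - 2 = 2

2


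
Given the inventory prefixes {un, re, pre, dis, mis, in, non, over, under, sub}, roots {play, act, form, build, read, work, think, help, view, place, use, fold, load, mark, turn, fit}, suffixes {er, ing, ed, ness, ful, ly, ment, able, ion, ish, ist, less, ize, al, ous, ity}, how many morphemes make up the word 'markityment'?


Segmenting 'markityment' against the inventory:
  'mark' -> root (morpheme 1)
  'ity' -> suffix (morpheme 2)
  'ment' -> suffix (morpheme 3)
Total morphemes: 3

3


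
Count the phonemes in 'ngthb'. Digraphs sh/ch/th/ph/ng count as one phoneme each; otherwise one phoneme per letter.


Parsing 'ngthb' greedily, digraphs first:
  'ng' -> digraph (1 consonant phoneme) (phonemes so far: 1)
  'th' -> digraph (1 consonant phoneme) (phonemes so far: 2)
  'b' -> consonant phoneme (phonemes so far: 3)
Total phonemes: 3

3


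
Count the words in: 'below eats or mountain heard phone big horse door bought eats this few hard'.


Counting words by splitting on spaces:
  Word 1: 'below'
  Word 2: 'eats'
  Word 3: 'or'
  Word 4: 'mountain'
  Word 5: 'heard'
  Word 6: 'phone'
  Word 7: 'big'
  Word 8: 'horse'
  Word 9: 'door'
  Word 10: 'bought'
  Word 11: 'eats'
  Word 12: 'this'
  Word 13: 'few'
  Word 14: 'hard'
Total words: 14

14


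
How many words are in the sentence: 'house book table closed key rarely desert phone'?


Counting words by splitting on spaces:
  Word 1: 'house'
  Word 2: 'book'
  Word 3: 'table'
  Word 4: 'closed'
  Word 5: 'key'
  Word 6: 'rarely'
  Word 7: 'desert'
  Word 8: 'phone'
Total words: 8

8


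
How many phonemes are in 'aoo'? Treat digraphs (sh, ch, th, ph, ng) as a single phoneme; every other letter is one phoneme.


Parsing 'aoo' greedily, digraphs first:
  'a' -> vowel phoneme (phonemes so far: 1)
  'o' -> vowel phoneme (phonemes so far: 2)
  'o' -> vowel phoneme (phonemes so far: 3)
Total phonemes: 3

3


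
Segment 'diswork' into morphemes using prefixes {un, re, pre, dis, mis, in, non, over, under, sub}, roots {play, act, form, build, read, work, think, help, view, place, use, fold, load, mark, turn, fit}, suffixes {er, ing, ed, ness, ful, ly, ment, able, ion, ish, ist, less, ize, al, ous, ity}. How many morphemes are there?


Segmenting 'diswork' against the inventory:
  'dis' -> prefix (morpheme 1)
  'work' -> root (morpheme 2)
Total morphemes: 2

2


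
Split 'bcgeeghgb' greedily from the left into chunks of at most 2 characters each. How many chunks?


'bcgeeghgb' has 9 characters.
Chunking with max size 2:
  Chunk 1: 'bc' (positions 0-1)
  Chunk 2: 'ge' (positions 2-3)
  Chunk 3: 'eg' (positions 4-5)
  Chunk 4: 'hg' (positions 6-7)
  Chunk 5: 'b' (positions 8-8)
Total chunks: ceil(9 / 2) = 5

5


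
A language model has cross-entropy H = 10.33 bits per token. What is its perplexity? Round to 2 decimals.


Perplexity formula: PP = 2^H
H = 10.33
PP = 2^10.33
Decompose: 2^10.33 = 2^10 * 2^0.33
2^10 = 1024, 2^0.33 ~ 1.2570134
PP ~ 1024 * 1.2570134 = 1287.1817216
Rounded to 2 decimals: 1287.18

1287.18


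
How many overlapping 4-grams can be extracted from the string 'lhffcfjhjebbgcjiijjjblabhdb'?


String 'lhffcfjhjebbgcjiijjjblabhdb' has length L = 27.
Number of overlapping n-grams = L - n + 1
Substituting: 27 - 4 + 1 = 24

24


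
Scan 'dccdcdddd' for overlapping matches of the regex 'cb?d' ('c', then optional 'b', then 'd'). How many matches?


Pattern: cb?d means 'c', then optional 'b', then 'd'.
Scanning 'dccdcdddd' position-by-position:
  Pos 0: window 'dcc' -> no
  Pos 1: window 'ccd' -> no
  Pos 2: window 'cdc' -> MATCH
  Pos 3: window 'dcd' -> no
  Pos 4: window 'cdd' -> MATCH
  Pos 5: window 'ddd' -> no
  Pos 6: window 'ddd' -> no
  Pos 7: window 'dd' -> no
  Pos 8: window 'd' -> no
Total matches: 2

2


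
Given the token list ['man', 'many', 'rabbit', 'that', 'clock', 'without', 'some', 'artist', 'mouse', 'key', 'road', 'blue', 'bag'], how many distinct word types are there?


Listing all tokens and tracking unique types:
  Token 1: 'man' -> NEW (unique so far: 1)
  Token 2: 'many' -> NEW (unique so far: 2)
  Token 3: 'rabbit' -> NEW (unique so far: 3)
  Token 4: 'that' -> NEW (unique so far: 4)
  Token 5: 'clock' -> NEW (unique so far: 5)
  Token 6: 'without' -> NEW (unique so far: 6)
  Token 7: 'some' -> NEW (unique so far: 7)
  Token 8: 'artist' -> NEW (unique so far: 8)
  Token 9: 'mouse' -> NEW (unique so far: 9)
  Token 10: 'key' -> NEW (unique so far: 10)
  Token 11: 'road' -> NEW (unique so far: 11)
  Token 12: 'blue' -> NEW (unique so far: 12)
  Token 13: 'bag' -> NEW (unique so far: 13)
Unique types: ('artist', 'bag', 'blue', 'clock', 'key', 'man', 'many', 'mouse', 'rabbit', 'road', 'some', 'that', 'without')
Vocabulary size: 13

13


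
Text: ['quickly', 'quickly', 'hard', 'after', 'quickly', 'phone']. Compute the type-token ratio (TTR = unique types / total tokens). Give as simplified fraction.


Tokens: 6
Unique types: ('after', 'hard', 'phone', 'quickly') = 4
TTR = 4/6
Simplify: divide both by 2 -> 2/3
TTR = 2/3

2/3


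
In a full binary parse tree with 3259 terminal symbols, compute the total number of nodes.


Leaf nodes (terminals): 3259
Internal nodes = n - 1 = 3259 - 1 = 3258
Total = leaves + internal = 3259 + 3258 = 6517

6517


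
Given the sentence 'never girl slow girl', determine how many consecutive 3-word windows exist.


Word trigrams from [4] words:
  Trigram 1: (never girl slow)
  Trigram 2: (girl slow girl)
Total word trigrams: 4 - 2 = 2

2


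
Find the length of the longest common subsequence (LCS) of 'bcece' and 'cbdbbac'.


DP table for LCS of 'bcece' and 'cbdbbac':
       c  b  d  b  b  a  c
    0  0  0  0  0  0  0  0
  b 0  0  1  1  1  1  1  1
  c 0  1  1  1  1  1  1  2
  e 0  1  1  1  1  1  1  2
  c 0  1  1  1  1  1  1  2
  e 0  1  1  1  1  1  1  2
LCS: 'bc'
LCS length = 2

2


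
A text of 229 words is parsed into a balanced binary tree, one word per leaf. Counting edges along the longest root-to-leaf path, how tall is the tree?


In a balanced binary tree with n leaves the deepest leaf is ceil(log2(n)) edges below the root.
log2(229) = 7.8392
ceil(7.8392) = 8
height (edges) = 8

8


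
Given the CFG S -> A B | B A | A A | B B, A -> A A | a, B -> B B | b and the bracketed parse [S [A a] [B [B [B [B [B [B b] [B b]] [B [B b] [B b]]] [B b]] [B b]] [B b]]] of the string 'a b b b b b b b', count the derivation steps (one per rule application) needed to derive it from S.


Every bracketed nonterminal node [X ...] in the tree is produced by exactly one rule application.
Reading the tree off as a leftmost derivation:
  Step 1: S  =>  A B   (applied S -> A B)
  Step 2: A B  =>  a B   (applied A -> a)
  Step 3: a B  =>  a B B   (applied B -> B B)
  Step 4: a B B  =>  a B B B   (applied B -> B B)
  Step 5: a B B B  =>  a B B B B   (applied B -> B B)
  Step 6: a B B B B  =>  a B B B B B   (applied B -> B B)
  Step 7: a B B B B B  =>  a B B B B B B   (applied B -> B B)
  Step 8: a B B B B B B  =>  a b B B B B B   (applied B -> b)
  Step 9: a b B B B B B  =>  a b b B B B B   (applied B -> b)
  Step 10: a b b B B B B  =>  a b b B B B B B   (applied B -> B B)
  Step 11: a b b B B B B B  =>  a b b b B B B B   (applied B -> b)
  Step 12: a b b b B B B B  =>  a b b b b B B B   (applied B -> b)
  Step 13: a b b b b B B B  =>  a b b b b b B B   (applied B -> b)
  Step 14: a b b b b b B B  =>  a b b b b b b B   (applied B -> b)
  Step 15: a b b b b b b B  =>  a b b b b b b b   (applied B -> b)
Final yield: a b b b b b b b
Total rewrite steps: 15

15


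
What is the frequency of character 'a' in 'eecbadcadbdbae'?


Scanning 'eecbadcadbdbae' for 'a':
  Position 4: 'a' -> MATCH (count: 1)
  Position 7: 'a' -> MATCH (count: 2)
  Position 12: 'a' -> MATCH (count: 3)
Total occurrences of 'a': 3

3


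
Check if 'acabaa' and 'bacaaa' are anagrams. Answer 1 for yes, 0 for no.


Sort characters of 'acabaa': 'aaaabc'
Sort characters of 'bacaaa': 'aaaabc'
Sorted forms match -> they ARE anagrams
Result: 1

1


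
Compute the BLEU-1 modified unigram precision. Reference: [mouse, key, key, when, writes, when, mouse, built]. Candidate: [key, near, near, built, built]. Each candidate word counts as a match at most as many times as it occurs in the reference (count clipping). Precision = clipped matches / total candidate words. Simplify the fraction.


Reference word counts: {'built': 1, 'key': 2, 'mouse': 2, 'when': 2, 'writes': 1}
Checking each candidate word (with clipping):
  'key' -> in reference (ref count 2, used 1/2) -> match (matches: 1)
  'near' -> not in reference -> no match (matches: 1)
  'near' -> not in reference -> no match (matches: 1)
  'built' -> in reference (ref count 1, used 1/1) -> match (matches: 2)
  'built' -> ref count 1 already used up (1/1) -> clipped, no match (matches: 2)
Clipped matches: 2, Candidate length: 5
Precision = 2/5

2/5


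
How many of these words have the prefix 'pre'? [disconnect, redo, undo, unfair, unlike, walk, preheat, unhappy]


Checking each word for prefix 'pre':
  'disconnect' -> no (count: 0)
  'redo' -> no (count: 0)
  'undo' -> no (count: 0)
  'unfair' -> no (count: 0)
  'unlike' -> no (count: 0)
  'walk' -> no (count: 0)
  'preheat' -> YES, starts with 'pre' (count: 1)
  'unhappy' -> no (count: 1)
Total with prefix 'pre': 1

1


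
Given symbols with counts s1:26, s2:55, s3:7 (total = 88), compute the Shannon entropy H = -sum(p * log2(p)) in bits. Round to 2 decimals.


Computing entropy H = -sum(p_i * log2(p_i)):
  s1: p = 26/88 = 0.2955, -p*log2(p) = 0.5197
  s2: p = 55/88 = 0.6250, -p*log2(p) = 0.4238
  s3: p = 7/88 = 0.0795, -p*log2(p) = 0.2905
H = sum of terms = 1.2340
Rounded to 2 decimals: 1.23

1.23


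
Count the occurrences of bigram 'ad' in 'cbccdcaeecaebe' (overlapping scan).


Scanning 'cbccdcaeecaebe' for bigram 'ad':
  Position 0: 'cb' -> no
  Position 1: 'bc' -> no
  Position 2: 'cc' -> no
  Position 3: 'cd' -> no
  Position 4: 'dc' -> no
  Position 5: 'ca' -> no
  Position 6: 'ae' -> no
  Position 7: 'ee' -> no
  Position 8: 'ec' -> no
  Position 9: 'ca' -> no
  Position 10: 'ae' -> no
  Position 11: 'eb' -> no
  Position 12: 'be' -> no
Total matches: 0

0


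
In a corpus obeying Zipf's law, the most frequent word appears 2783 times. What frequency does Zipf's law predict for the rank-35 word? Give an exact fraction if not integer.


Zipf's law: freq(rank) = f1 / rank
f1 = 2783, rank = 35
freq = 2783 / 35
GCD(2783, 35) = 1
Simplified: 2783/35

2783/35


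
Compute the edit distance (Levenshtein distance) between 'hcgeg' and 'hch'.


Building DP table for s1='hcgeg' (len 5) and s2='hch' (len 3):
       h  c  h
    0  1  2  3
  h 1  0  1  2
  c 2  1  0  1
  g 3  2  1  1
  e 4  3  2  2
  g 5  4  3  3
Edit distance = dp[5][3] = 3

3


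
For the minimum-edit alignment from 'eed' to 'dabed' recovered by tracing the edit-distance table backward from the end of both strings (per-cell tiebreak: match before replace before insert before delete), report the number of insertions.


Edit distance = 3. Backtracking from cell (3, 5) with preference match > replace > insert > delete,
then listing the resulting alignment 'eed' -> 'dabed' left to right:
  Step 1: insert 'd' [insertion #1]
  Step 2: insert 'a' [insertion #2]
  Step 3: replace e->b
  Step 4: keep 'e'
  Step 5: keep 'd'
Total insertions: 2

2


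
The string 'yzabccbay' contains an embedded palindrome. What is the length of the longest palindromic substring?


Scanning 'yzabccbay' for palindromic substrings.
Substring at positions 2-7: 'abccba'.
Check: reverse('abccba') = 'abccba' -> palindrome confirmed.
Neighbouring characters ('z' / 'y') break symmetry, so it cannot extend further.
No longer palindromic substring exists; longest length = 6

6


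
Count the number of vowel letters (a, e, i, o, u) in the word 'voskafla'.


Scanning each character of 'voskafla':
  Position 1: 'v' -> consonant (running count: 0)
  Position 2: 'o' -> vowel (running count: 1)
  Position 3: 's' -> consonant (running count: 1)
  Position 4: 'k' -> consonant (running count: 1)
  Position 5: 'a' -> vowel (running count: 2)
  Position 6: 'f' -> consonant (running count: 2)
  Position 7: 'l' -> consonant (running count: 2)
  Position 8: 'a' -> vowel (running count: 3)
Total vowels: 3

3


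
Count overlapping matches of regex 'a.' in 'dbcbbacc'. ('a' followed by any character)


Pattern: a. means 'a' followed by any character.
Scanning 'dbcbbacc' position-by-position:
  Pos 0: window 'db' -> no
  Pos 1: window 'bc' -> no
  Pos 2: window 'cb' -> no
  Pos 3: window 'bb' -> no
  Pos 4: window 'ba' -> no
  Pos 5: window 'ac' -> MATCH
  Pos 6: window 'cc' -> no
  Pos 7: window 'c' -> no
Total matches: 1

1


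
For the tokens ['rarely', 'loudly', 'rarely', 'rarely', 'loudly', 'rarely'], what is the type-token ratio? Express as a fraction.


Tokens: 6
Unique types: ('loudly', 'rarely') = 2
TTR = 2/6
Simplify: divide both by 2 -> 1/3
TTR = 1/3

1/3


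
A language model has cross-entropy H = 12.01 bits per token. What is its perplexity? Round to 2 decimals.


Perplexity formula: PP = 2^H
H = 12.01
PP = 2^12.01
Decompose: 2^12.01 = 2^12 * 2^0.01
2^12 = 4096, 2^0.01 ~ 1.0069556
PP ~ 4096 * 1.0069556 = 4124.4901376
Rounded to 2 decimals: 4124.49

4124.49


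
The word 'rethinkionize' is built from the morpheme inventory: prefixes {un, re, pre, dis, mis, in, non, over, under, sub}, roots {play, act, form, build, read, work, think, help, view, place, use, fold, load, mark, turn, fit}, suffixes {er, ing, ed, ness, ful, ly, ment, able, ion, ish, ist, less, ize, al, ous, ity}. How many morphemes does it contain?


Segmenting 'rethinkionize' against the inventory:
  're' -> prefix (morpheme 1)
  'think' -> root (morpheme 2)
  'ion' -> suffix (morpheme 3)
  'ize' -> suffix (morpheme 4)
Total morphemes: 4

4


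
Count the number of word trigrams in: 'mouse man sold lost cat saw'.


Word trigrams from [6] words:
  Trigram 1: (mouse man sold)
  Trigram 2: (man sold lost)
  Trigram 3: (sold lost cat)
  Trigram 4: (lost cat saw)
Total word trigrams: 6 - 2 = 4

4


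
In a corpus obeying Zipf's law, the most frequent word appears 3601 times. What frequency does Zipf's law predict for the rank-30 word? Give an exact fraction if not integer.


Zipf's law: freq(rank) = f1 / rank
f1 = 3601, rank = 30
freq = 3601 / 30
GCD(3601, 30) = 1
Simplified: 3601/30

3601/30


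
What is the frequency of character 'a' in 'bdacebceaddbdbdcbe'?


Scanning 'bdacebceaddbdbdcbe' for 'a':
  Position 2: 'a' -> MATCH (count: 1)
  Position 8: 'a' -> MATCH (count: 2)
Total occurrences of 'a': 2

2


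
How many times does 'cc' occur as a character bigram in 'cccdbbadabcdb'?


Scanning 'cccdbbadabcdb' for bigram 'cc':
  Position 0: 'cc' -> MATCH
  Position 1: 'cc' -> MATCH
  Position 2: 'cd' -> no
  Position 3: 'db' -> no
  Position 4: 'bb' -> no
  Position 5: 'ba' -> no
  Position 6: 'ad' -> no
  Position 7: 'da' -> no
  Position 8: 'ab' -> no
  Position 9: 'bc' -> no
  Position 10: 'cd' -> no
  Position 11: 'db' -> no
Total matches: 2

2


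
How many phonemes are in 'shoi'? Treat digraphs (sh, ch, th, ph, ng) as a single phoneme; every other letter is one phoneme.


Parsing 'shoi' greedily, digraphs first:
  'sh' -> digraph (1 consonant phoneme) (phonemes so far: 1)
  'o' -> vowel phoneme (phonemes so far: 2)
  'i' -> vowel phoneme (phonemes so far: 3)
Total phonemes: 3

3


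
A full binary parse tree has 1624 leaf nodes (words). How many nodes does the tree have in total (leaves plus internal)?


Leaf nodes (terminals): 1624
Internal nodes = n - 1 = 1624 - 1 = 1623
Total = leaves + internal = 1624 + 1623 = 3247

3247


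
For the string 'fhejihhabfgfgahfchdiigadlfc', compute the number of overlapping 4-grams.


String 'fhejihhabfgfgahfchdiigadlfc' has length L = 27.
Number of overlapping n-grams = L - n + 1
Substituting: 27 - 4 + 1 = 24

24


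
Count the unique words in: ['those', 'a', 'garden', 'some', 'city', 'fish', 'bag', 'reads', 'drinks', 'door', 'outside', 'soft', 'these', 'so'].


Listing all tokens and tracking unique types:
  Token 1: 'those' -> NEW (unique so far: 1)
  Token 2: 'a' -> NEW (unique so far: 2)
  Token 3: 'garden' -> NEW (unique so far: 3)
  Token 4: 'some' -> NEW (unique so far: 4)
  Token 5: 'city' -> NEW (unique so far: 5)
  Token 6: 'fish' -> NEW (unique so far: 6)
  Token 7: 'bag' -> NEW (unique so far: 7)
  Token 8: 'reads' -> NEW (unique so far: 8)
  Token 9: 'drinks' -> NEW (unique so far: 9)
  Token 10: 'door' -> NEW (unique so far: 10)
  Token 11: 'outside' -> NEW (unique so far: 11)
  Token 12: 'soft' -> NEW (unique so far: 12)
  Token 13: 'these' -> NEW (unique so far: 13)
  Token 14: 'so' -> NEW (unique so far: 14)
Unique types: ('a', 'bag', 'city', 'door', 'drinks', 'fish', 'garden', 'outside', 'reads', 'so', 'soft', 'some', 'these', 'those')
Vocabulary size: 14

14


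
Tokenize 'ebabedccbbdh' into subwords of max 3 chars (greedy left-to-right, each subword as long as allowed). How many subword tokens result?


'ebabedccbbdh' has 12 characters.
Chunking with max size 3:
  Chunk 1: 'eba' (positions 0-2)
  Chunk 2: 'bed' (positions 3-5)
  Chunk 3: 'ccb' (positions 6-8)
  Chunk 4: 'bdh' (positions 9-11)
Total chunks: ceil(12 / 3) = 4

4


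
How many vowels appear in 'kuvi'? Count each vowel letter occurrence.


Scanning each character of 'kuvi':
  Position 1: 'k' -> consonant (running count: 0)
  Position 2: 'u' -> vowel (running count: 1)
  Position 3: 'v' -> consonant (running count: 1)
  Position 4: 'i' -> vowel (running count: 2)
Total vowels: 2

2


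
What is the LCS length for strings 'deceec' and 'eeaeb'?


DP table for LCS of 'deceec' and 'eeaeb':
       e  e  a  e  b
    0  0  0  0  0  0
  d 0  0  0  0  0  0
  e 0  1  1  1  1  1
  c 0  1  1  1  1  1
  e 0  1  2  2  2  2
  e 0  1  2  2  3  3
  c 0  1  2  2  3  3
LCS: 'eee'
LCS length = 3

3


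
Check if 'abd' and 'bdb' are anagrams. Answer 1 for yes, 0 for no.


Sort characters of 'abd': 'abd'
Sort characters of 'bdb': 'bbd'
Sorted forms differ -> they are NOT anagrams
Result: 0

0


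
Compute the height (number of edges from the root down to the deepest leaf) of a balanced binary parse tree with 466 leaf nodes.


In a balanced binary tree with n leaves the deepest leaf is ceil(log2(n)) edges below the root.
log2(466) = 8.8642
ceil(8.8642) = 9
height (edges) = 9

9


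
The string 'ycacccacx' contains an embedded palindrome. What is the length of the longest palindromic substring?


Scanning 'ycacccacx' for palindromic substrings.
Substring at positions 1-7: 'cacccac'.
Check: reverse('cacccac') = 'cacccac' -> palindrome confirmed.
Neighbouring characters ('y' / 'x') break symmetry, so it cannot extend further.
No longer palindromic substring exists; longest length = 7

7


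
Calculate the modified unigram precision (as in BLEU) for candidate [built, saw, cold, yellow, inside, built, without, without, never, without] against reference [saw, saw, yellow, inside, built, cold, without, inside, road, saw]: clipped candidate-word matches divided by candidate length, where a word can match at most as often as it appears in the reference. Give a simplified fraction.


Reference word counts: {'built': 1, 'cold': 1, 'inside': 2, 'road': 1, 'saw': 3, 'without': 1, 'yellow': 1}
Checking each candidate word (with clipping):
  'built' -> in reference (ref count 1, used 1/1) -> match (matches: 1)
  'saw' -> in reference (ref count 3, used 1/3) -> match (matches: 2)
  'cold' -> in reference (ref count 1, used 1/1) -> match (matches: 3)
  'yellow' -> in reference (ref count 1, used 1/1) -> match (matches: 4)
  'inside' -> in reference (ref count 2, used 1/2) -> match (matches: 5)
  'built' -> ref count 1 already used up (1/1) -> clipped, no match (matches: 5)
  'without' -> in reference (ref count 1, used 1/1) -> match (matches: 6)
  'without' -> ref count 1 already used up (1/1) -> clipped, no match (matches: 6)
  'never' -> not in reference -> no match (matches: 6)
  'without' -> ref count 1 already used up (1/1) -> clipped, no match (matches: 6)
Clipped matches: 6, Candidate length: 10
Precision = 6/10 = 3/5

3/5


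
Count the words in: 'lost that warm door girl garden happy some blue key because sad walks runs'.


Counting words by splitting on spaces:
  Word 1: 'lost'
  Word 2: 'that'
  Word 3: 'warm'
  Word 4: 'door'
  Word 5: 'girl'
  Word 6: 'garden'
  Word 7: 'happy'
  Word 8: 'some'
  Word 9: 'blue'
  Word 10: 'key'
  Word 11: 'because'
  Word 12: 'sad'
  Word 13: 'walks'
  Word 14: 'runs'
Total words: 14

14


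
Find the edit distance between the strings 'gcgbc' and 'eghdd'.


Building DP table for s1='gcgbc' (len 5) and s2='eghdd' (len 5):
       e  g  h  d  d
    0  1  2  3  4  5
  g 1  1  1  2  3  4
  c 2  2  2  2  3  4
  g 3  3  2  3  3  4
  b 4  4  3  3  4  4
  c 5  5  4  4  4  5
Edit distance = dp[5][5] = 5

5


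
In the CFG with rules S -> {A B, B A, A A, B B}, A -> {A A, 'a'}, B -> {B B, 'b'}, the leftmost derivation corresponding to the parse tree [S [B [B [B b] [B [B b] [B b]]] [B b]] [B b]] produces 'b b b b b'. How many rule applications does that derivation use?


Every bracketed nonterminal node [X ...] in the tree is produced by exactly one rule application.
Reading the tree off as a leftmost derivation:
  Step 1: S  =>  B B   (applied S -> B B)
  Step 2: B B  =>  B B B   (applied B -> B B)
  Step 3: B B B  =>  B B B B   (applied B -> B B)
  Step 4: B B B B  =>  b B B B   (applied B -> b)
  Step 5: b B B B  =>  b B B B B   (applied B -> B B)
  Step 6: b B B B B  =>  b b B B B   (applied B -> b)
  Step 7: b b B B B  =>  b b b B B   (applied B -> b)
  Step 8: b b b B B  =>  b b b b B   (applied B -> b)
  Step 9: b b b b B  =>  b b b b b   (applied B -> b)
Final yield: b b b b b
Total rewrite steps: 9

9


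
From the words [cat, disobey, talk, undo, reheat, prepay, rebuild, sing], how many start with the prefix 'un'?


Checking each word for prefix 'un':
  'cat' -> no (count: 0)
  'disobey' -> no (count: 0)
  'talk' -> no (count: 0)
  'undo' -> YES, starts with 'un' (count: 1)
  'reheat' -> no (count: 1)
  'prepay' -> no (count: 1)
  'rebuild' -> no (count: 1)
  'sing' -> no (count: 1)
Total with prefix 'un': 1

1


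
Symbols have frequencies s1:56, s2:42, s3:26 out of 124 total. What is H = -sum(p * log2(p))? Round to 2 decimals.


Computing entropy H = -sum(p_i * log2(p_i)):
  s1: p = 56/124 = 0.4516, -p*log2(p) = 0.5179
  s2: p = 42/124 = 0.3387, -p*log2(p) = 0.5290
  s3: p = 26/124 = 0.2097, -p*log2(p) = 0.4726
H = sum of terms = 1.5195
Rounded to 2 decimals: 1.52

1.52


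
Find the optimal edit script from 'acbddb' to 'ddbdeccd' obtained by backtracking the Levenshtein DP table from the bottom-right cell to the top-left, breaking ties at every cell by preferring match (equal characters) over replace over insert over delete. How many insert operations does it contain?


Edit distance = 6. Backtracking from cell (6, 8) with preference match > replace > insert > delete,
then listing the resulting alignment 'acbddb' -> 'ddbdeccd' left to right:
  Step 1: replace a->d
  Step 2: replace c->d
  Step 3: keep 'b'
  Step 4: keep 'd'
  Step 5: insert 'e' [insertion #1]
  Step 6: insert 'c' [insertion #2]
  Step 7: replace d->c
  Step 8: replace b->d
Total insertions: 2

2


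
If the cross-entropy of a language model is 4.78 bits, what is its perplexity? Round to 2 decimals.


Perplexity formula: PP = 2^H
H = 4.78
PP = 2^4.78
Decompose: 2^4.78 = 2^4 * 2^0.78
2^4 = 16, 2^0.78 ~ 1.7171309
PP ~ 16 * 1.7171309 = 27.4740944
Rounded to 2 decimals: 27.47

27.47


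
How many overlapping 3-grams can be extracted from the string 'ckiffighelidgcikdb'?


String 'ckiffighelidgcikdb' has length L = 18.
Number of overlapping n-grams = L - n + 1
Substituting: 18 - 3 + 1 = 16

16


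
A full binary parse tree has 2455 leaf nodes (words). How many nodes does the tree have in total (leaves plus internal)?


Leaf nodes (terminals): 2455
Internal nodes = n - 1 = 2455 - 1 = 2454
Total = leaves + internal = 2455 + 2454 = 4909

4909


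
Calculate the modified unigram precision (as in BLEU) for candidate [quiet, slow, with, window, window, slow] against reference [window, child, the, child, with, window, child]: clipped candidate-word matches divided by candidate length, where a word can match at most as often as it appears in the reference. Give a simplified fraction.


Reference word counts: {'child': 3, 'the': 1, 'window': 2, 'with': 1}
Checking each candidate word (with clipping):
  'quiet' -> not in reference -> no match (matches: 0)
  'slow' -> not in reference -> no match (matches: 0)
  'with' -> in reference (ref count 1, used 1/1) -> match (matches: 1)
  'window' -> in reference (ref count 2, used 1/2) -> match (matches: 2)
  'window' -> in reference (ref count 2, used 2/2) -> match (matches: 3)
  'slow' -> not in reference -> no match (matches: 3)
Clipped matches: 3, Candidate length: 6
Precision = 3/6 = 1/2

1/2


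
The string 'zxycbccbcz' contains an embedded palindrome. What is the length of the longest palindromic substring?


Scanning 'zxycbccbcz' for palindromic substrings.
Substring at positions 3-8: 'cbccbc'.
Check: reverse('cbccbc') = 'cbccbc' -> palindrome confirmed.
Neighbouring characters ('y' / 'z') break symmetry, so it cannot extend further.
No longer palindromic substring exists; longest length = 6

6


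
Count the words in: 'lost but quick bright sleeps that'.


Counting words by splitting on spaces:
  Word 1: 'lost'
  Word 2: 'but'
  Word 3: 'quick'
  Word 4: 'bright'
  Word 5: 'sleeps'
  Word 6: 'that'
Total words: 6

6


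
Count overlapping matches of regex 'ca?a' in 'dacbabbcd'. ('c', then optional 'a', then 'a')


Pattern: ca?a means 'c', then optional 'a', then 'a'.
Scanning 'dacbabbcd' position-by-position:
  Pos 0: window 'dac' -> no
  Pos 1: window 'acb' -> no
  Pos 2: window 'cba' -> no
  Pos 3: window 'bab' -> no
  Pos 4: window 'abb' -> no
  Pos 5: window 'bbc' -> no
  Pos 6: window 'bcd' -> no
  Pos 7: window 'cd' -> no
  Pos 8: window 'd' -> no
Total matches: 0

0


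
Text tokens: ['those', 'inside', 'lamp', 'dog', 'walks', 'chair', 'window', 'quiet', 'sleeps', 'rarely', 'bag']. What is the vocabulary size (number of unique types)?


Listing all tokens and tracking unique types:
  Token 1: 'those' -> NEW (unique so far: 1)
  Token 2: 'inside' -> NEW (unique so far: 2)
  Token 3: 'lamp' -> NEW (unique so far: 3)
  Token 4: 'dog' -> NEW (unique so far: 4)
  Token 5: 'walks' -> NEW (unique so far: 5)
  Token 6: 'chair' -> NEW (unique so far: 6)
  Token 7: 'window' -> NEW (unique so far: 7)
  Token 8: 'quiet' -> NEW (unique so far: 8)
  Token 9: 'sleeps' -> NEW (unique so far: 9)
  Token 10: 'rarely' -> NEW (unique so far: 10)
  Token 11: 'bag' -> NEW (unique so far: 11)
Unique types: ('bag', 'chair', 'dog', 'inside', 'lamp', 'quiet', 'rarely', 'sleeps', 'those', 'walks', 'window')
Vocabulary size: 11

11


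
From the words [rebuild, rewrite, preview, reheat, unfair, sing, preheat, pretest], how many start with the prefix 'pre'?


Checking each word for prefix 'pre':
  'rebuild' -> no (count: 0)
  'rewrite' -> no (count: 0)
  'preview' -> YES, starts with 'pre' (count: 1)
  'reheat' -> no (count: 1)
  'unfair' -> no (count: 1)
  'sing' -> no (count: 1)
  'preheat' -> YES, starts with 'pre' (count: 2)
  'pretest' -> YES, starts with 'pre' (count: 3)
Total with prefix 'pre': 3

3


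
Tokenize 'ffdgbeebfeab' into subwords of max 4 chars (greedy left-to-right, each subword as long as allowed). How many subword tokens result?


'ffdgbeebfeab' has 12 characters.
Chunking with max size 4:
  Chunk 1: 'ffdg' (positions 0-3)
  Chunk 2: 'beeb' (positions 4-7)
  Chunk 3: 'feab' (positions 8-11)
Total chunks: ceil(12 / 4) = 3

3


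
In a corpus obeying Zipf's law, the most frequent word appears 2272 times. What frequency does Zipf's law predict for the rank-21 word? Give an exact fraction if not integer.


Zipf's law: freq(rank) = f1 / rank
f1 = 2272, rank = 21
freq = 2272 / 21
GCD(2272, 21) = 1
Simplified: 2272/21

2272/21


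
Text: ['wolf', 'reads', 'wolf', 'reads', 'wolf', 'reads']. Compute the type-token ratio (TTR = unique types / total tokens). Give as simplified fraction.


Tokens: 6
Unique types: ('reads', 'wolf') = 2
TTR = 2/6
Simplify: divide both by 2 -> 1/3
TTR = 1/3

1/3


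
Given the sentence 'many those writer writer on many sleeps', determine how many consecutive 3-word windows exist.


Word trigrams from [7] words:
  Trigram 1: (many those writer)
  Trigram 2: (those writer writer)
  Trigram 3: (writer writer on)
  Trigram 4: (writer on many)
  Trigram 5: (on many sleeps)
Total word trigrams: 7 - 2 = 5

5


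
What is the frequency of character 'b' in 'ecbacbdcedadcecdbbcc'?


Scanning 'ecbacbdcedadcecdbbcc' for 'b':
  Position 2: 'b' -> MATCH (count: 1)
  Position 5: 'b' -> MATCH (count: 2)
  Position 16: 'b' -> MATCH (count: 3)
  Position 17: 'b' -> MATCH (count: 4)
Total occurrences of 'b': 4

4


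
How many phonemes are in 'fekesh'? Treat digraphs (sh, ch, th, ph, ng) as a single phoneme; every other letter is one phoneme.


Parsing 'fekesh' greedily, digraphs first:
  'f' -> consonant phoneme (phonemes so far: 1)
  'e' -> vowel phoneme (phonemes so far: 2)
  'k' -> consonant phoneme (phonemes so far: 3)
  'e' -> vowel phoneme (phonemes so far: 4)
  'sh' -> digraph (1 consonant phoneme) (phonemes so far: 5)
Total phonemes: 5

5


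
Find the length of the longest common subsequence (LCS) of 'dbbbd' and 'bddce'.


DP table for LCS of 'dbbbd' and 'bddce':
       b  d  d  c  e
    0  0  0  0  0  0
  d 0  0  1  1  1  1
  b 0  1  1  1  1  1
  b 0  1  1  1  1  1
  b 0  1  1  1  1  1
  d 0  1  2  2  2  2
LCS: 'dd'
LCS length = 2

2


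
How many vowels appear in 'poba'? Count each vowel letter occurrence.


Scanning each character of 'poba':
  Position 1: 'p' -> consonant (running count: 0)
  Position 2: 'o' -> vowel (running count: 1)
  Position 3: 'b' -> consonant (running count: 1)
  Position 4: 'a' -> vowel (running count: 2)
Total vowels: 2

2


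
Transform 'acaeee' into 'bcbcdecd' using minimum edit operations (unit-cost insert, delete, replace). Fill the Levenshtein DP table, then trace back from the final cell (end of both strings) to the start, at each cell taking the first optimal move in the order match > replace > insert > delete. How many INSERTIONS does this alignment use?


Edit distance = 6. Backtracking from cell (6, 8) with preference match > replace > insert > delete,
then listing the resulting alignment 'acaeee' -> 'bcbcdecd' left to right:
  Step 1: insert 'b' [insertion #1]
  Step 2: insert 'c' [insertion #2]
  Step 3: replace a->b
  Step 4: keep 'c'
  Step 5: replace a->d
  Step 6: keep 'e'
  Step 7: replace e->c
  Step 8: replace e->d
Total insertions: 2

2


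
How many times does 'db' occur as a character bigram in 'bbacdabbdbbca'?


Scanning 'bbacdabbdbbca' for bigram 'db':
  Position 0: 'bb' -> no
  Position 1: 'ba' -> no
  Position 2: 'ac' -> no
  Position 3: 'cd' -> no
  Position 4: 'da' -> no
  Position 5: 'ab' -> no
  Position 6: 'bb' -> no
  Position 7: 'bd' -> no
  Position 8: 'db' -> MATCH
  Position 9: 'bb' -> no
  Position 10: 'bc' -> no
  Position 11: 'ca' -> no
Total matches: 1

1


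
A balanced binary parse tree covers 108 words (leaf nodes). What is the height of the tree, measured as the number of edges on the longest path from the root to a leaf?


In a balanced binary tree with n leaves the deepest leaf is ceil(log2(n)) edges below the root.
log2(108) = 6.7549
ceil(6.7549) = 7
height (edges) = 7

7


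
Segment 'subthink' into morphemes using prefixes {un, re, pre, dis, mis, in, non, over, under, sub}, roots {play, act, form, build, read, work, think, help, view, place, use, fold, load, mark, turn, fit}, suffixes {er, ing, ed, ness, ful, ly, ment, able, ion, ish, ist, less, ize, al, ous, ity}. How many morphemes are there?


Segmenting 'subthink' against the inventory:
  'sub' -> prefix (morpheme 1)
  'think' -> root (morpheme 2)
Total morphemes: 2

2


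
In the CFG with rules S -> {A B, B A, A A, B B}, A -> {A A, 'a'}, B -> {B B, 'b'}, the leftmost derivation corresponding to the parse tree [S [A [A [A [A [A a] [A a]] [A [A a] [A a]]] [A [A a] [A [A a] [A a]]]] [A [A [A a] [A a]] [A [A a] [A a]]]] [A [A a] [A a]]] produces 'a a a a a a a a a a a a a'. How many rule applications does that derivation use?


Every bracketed nonterminal node [X ...] in the tree is produced by exactly one rule application.
Reading the tree off as a leftmost derivation:
  Step 1: S  =>  A A   (applied S -> A A)
  Step 2: A A  =>  A A A   (applied A -> A A)
  Step 3: A A A  =>  A A A A   (applied A -> A A)
  Step 4: A A A A  =>  A A A A A   (applied A -> A A)
  Step 5: A A A A A  =>  A A A A A A   (applied A -> A A)
  Step 6: A A A A A A  =>  a A A A A A   (applied A -> a)
  Step 7: a A A A A A  =>  a a A A A A   (applied A -> a)
  Step 8: a a A A A A  =>  a a A A A A A   (applied A -> A A)
  Step 9: a a A A A A A  =>  a a a A A A A   (applied A -> a)
  Step 10: a a a A A A A  =>  a a a a A A A   (applied A -> a)
  Step 11: a a a a A A A  =>  a a a a A A A A   (applied A -> A A)
  Step 12: a a a a A A A A  =>  a a a a a A A A   (applied A -> a)
  Step 13: a a a a a A A A  =>  a a a a a A A A A   (applied A -> A A)
  Step 14: a a a a a A A A A  =>  a a a a a a A A A   (applied A -> a)
  Step 15: a a a a a a A A A  =>  a a a a a a a A A   (applied A -> a)
  Step 16: a a a a a a a A A  =>  a a a a a a a A A A   (applied A -> A A)
  Step 17: a a a a a a a A A A  =>  a a a a a a a A A A A   (applied A -> A A)
  Step 18: a a a a a a a A A A A  =>  a a a a a a a a A A A   (applied A -> a)
  Step 19: a a a a a a a a A A A  =>  a a a a a a a a a A A   (applied A -> a)
  Step 20: a a a a a a a a a A A  =>  a a a a a a a a a A A A   (applied A -> A A)
  Step 21: a a a a a a a a a A A A  =>  a a a a a a a a a a A A   (applied A -> a)
  Step 22: a a a a a a a a a a A A  =>  a a a a a a a a a a a A   (applied A -> a)
  Step 23: a a a a a a a a a a a A  =>  a a a a a a a a a a a A A   (applied A -> A A)
  Step 24: a a a a a a a a a a a A A  =>  a a a a a a a a a a a a A   (applied A -> a)
  Step 25: a a a a a a a a a a a a A  =>  a a a a a a a a a a a a a   (applied A -> a)
Final yield: a a a a a a a a a a a a a
Total rewrite steps: 25

25


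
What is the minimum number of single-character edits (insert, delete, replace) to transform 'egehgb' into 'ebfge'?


Building DP table for s1='egehgb' (len 6) and s2='ebfge' (len 5):
       e  b  f  g  e
    0  1  2  3  4  5
  e 1  0  1  2  3  4
  g 2  1  1  2  2  3
  e 3  2  2  2  3  2
  h 4  3  3  3  3  3
  g 5  4  4  4  3  4
  b 6  5  4  5  4  4
Edit distance = dp[6][5] = 4

4


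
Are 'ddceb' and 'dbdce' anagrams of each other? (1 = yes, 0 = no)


Sort characters of 'ddceb': 'bcdde'
Sort characters of 'dbdce': 'bcdde'
Sorted forms match -> they ARE anagrams
Result: 1

1


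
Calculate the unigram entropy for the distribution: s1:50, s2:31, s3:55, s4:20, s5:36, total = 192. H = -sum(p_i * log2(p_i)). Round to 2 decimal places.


Computing entropy H = -sum(p_i * log2(p_i)):
  s1: p = 50/192 = 0.2604, -p*log2(p) = 0.5055
  s2: p = 31/192 = 0.1615, -p*log2(p) = 0.4248
  s3: p = 55/192 = 0.2865, -p*log2(p) = 0.5167
  s4: p = 20/192 = 0.1042, -p*log2(p) = 0.3399
  s5: p = 36/192 = 0.1875, -p*log2(p) = 0.4528
H = sum of terms = 2.2397
Rounded to 2 decimals: 2.24

2.24


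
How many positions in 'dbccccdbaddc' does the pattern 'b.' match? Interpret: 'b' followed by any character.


Pattern: b. means 'b' followed by any character.
Scanning 'dbccccdbaddc' position-by-position:
  Pos 0: window 'db' -> no
  Pos 1: window 'bc' -> MATCH
  Pos 2: window 'cc' -> no
  Pos 3: window 'cc' -> no
  Pos 4: window 'cc' -> no
  Pos 5: window 'cd' -> no
  Pos 6: window 'db' -> no
  Pos 7: window 'ba' -> MATCH
  Pos 8: window 'ad' -> no
  Pos 9: window 'dd' -> no
  Pos 10: window 'dc' -> no
  Pos 11: window 'c' -> no
Total matches: 2

2


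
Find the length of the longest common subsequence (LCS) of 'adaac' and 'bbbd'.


DP table for LCS of 'adaac' and 'bbbd':
       b  b  b  d
    0  0  0  0  0
  a 0  0  0  0  0
  d 0  0  0  0  1
  a 0  0  0  0  1
  a 0  0  0  0  1
  c 0  0  0  0  1
LCS: 'd'
LCS length = 1

1


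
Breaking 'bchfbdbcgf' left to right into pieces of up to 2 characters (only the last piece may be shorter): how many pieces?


'bchfbdbcgf' has 10 characters.
Chunking with max size 2:
  Chunk 1: 'bc' (positions 0-1)
  Chunk 2: 'hf' (positions 2-3)
  Chunk 3: 'bd' (positions 4-5)
  Chunk 4: 'bc' (positions 6-7)
  Chunk 5: 'gf' (positions 8-9)
Total chunks: ceil(10 / 2) = 5

5


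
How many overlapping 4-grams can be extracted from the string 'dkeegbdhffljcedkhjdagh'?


String 'dkeegbdhffljcedkhjdagh' has length L = 22.
Number of overlapping n-grams = L - n + 1
Substituting: 22 - 4 + 1 = 19

19


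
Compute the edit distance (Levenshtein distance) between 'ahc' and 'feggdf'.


Building DP table for s1='ahc' (len 3) and s2='feggdf' (len 6):
       f  e  g  g  d  f
    0  1  2  3  4  5  6
  a 1  1  2  3  4  5  6
  h 2  2  2  3  4  5  6
  c 3  3  3  3  4  5  6
Edit distance = dp[3][6] = 6

6


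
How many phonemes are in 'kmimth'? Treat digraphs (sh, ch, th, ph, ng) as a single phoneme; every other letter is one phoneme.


Parsing 'kmimth' greedily, digraphs first:
  'k' -> consonant phoneme (phonemes so far: 1)
  'm' -> consonant phoneme (phonemes so far: 2)
  'i' -> vowel phoneme (phonemes so far: 3)
  'm' -> consonant phoneme (phonemes so far: 4)
  'th' -> digraph (1 consonant phoneme) (phonemes so far: 5)
Total phonemes: 5

5
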